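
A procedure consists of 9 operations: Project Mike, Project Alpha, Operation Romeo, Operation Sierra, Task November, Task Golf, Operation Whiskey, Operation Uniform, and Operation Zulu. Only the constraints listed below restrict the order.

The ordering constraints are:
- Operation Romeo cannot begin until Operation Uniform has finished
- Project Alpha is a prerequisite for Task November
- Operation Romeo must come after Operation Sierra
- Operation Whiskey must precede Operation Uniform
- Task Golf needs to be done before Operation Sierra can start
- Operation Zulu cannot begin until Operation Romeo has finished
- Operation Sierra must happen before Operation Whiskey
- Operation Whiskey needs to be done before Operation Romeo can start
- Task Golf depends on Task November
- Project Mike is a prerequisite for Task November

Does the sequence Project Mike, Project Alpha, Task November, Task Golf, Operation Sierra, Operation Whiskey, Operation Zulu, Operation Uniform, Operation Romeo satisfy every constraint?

Here Operation Romeo comes after Operation Zulu.
But one of the constraints requires Operation Romeo before Operation Zulu, so this ordering violates it.

No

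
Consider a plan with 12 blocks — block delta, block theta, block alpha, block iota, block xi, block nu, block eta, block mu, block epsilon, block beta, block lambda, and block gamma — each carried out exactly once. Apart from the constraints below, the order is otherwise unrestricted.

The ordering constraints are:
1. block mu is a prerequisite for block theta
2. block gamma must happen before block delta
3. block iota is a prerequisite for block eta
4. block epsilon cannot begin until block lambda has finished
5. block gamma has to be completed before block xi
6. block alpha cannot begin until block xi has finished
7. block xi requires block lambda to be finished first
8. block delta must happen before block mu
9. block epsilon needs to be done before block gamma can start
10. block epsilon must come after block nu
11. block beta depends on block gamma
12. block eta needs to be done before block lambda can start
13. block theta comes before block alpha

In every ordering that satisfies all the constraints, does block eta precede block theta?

Yes

Tracing the constraints gives a chain: block eta → block lambda → block epsilon → block gamma → block delta → block mu → block theta.
So block eta must precede block theta in any valid ordering.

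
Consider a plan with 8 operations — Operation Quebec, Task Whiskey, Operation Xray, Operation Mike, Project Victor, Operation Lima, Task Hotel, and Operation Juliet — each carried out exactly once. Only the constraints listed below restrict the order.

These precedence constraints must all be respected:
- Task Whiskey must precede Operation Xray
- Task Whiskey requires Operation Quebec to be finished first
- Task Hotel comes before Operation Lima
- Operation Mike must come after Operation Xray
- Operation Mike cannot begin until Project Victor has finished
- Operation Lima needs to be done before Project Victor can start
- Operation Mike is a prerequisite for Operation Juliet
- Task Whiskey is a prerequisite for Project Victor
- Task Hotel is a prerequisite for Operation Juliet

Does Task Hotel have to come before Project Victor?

Yes

Tracing the constraints gives a chain: Task Hotel → Operation Lima → Project Victor.
Hence Task Hotel necessarily comes before Project Victor.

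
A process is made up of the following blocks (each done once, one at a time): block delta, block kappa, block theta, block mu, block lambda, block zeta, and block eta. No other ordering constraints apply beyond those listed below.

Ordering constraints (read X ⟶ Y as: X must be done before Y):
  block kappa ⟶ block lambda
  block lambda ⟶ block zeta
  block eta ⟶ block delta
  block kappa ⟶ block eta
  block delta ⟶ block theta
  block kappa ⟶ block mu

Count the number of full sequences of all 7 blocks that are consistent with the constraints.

Only block kappa has no prerequisites, so it must go first.
Enumerating by repeatedly choosing an available block (one whose prerequisites are all placed) gives 60 distinct complete orderings.

60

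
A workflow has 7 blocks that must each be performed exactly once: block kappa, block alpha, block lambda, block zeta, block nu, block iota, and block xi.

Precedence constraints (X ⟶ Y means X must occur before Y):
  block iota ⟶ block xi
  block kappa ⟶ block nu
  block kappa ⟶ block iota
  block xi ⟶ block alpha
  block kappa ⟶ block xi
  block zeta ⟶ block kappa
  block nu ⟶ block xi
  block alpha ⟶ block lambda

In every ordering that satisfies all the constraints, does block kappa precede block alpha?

Following the dependencies: block kappa → block xi → block alpha.
That forces block kappa before block alpha in every valid schedule.

Yes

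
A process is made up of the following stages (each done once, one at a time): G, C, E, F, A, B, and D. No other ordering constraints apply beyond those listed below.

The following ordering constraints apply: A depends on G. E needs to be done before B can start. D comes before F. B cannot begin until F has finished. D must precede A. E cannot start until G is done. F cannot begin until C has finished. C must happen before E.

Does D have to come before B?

Yes

Following the dependencies: D → F → B.
Hence D necessarily comes before B.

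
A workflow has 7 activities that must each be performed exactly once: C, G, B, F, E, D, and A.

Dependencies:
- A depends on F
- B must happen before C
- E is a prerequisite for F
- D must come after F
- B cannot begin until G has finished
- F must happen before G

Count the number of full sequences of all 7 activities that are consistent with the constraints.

Only E has no prerequisites, so it must go first.
Counting all ways to extend the partial order to a total order gives 20.

20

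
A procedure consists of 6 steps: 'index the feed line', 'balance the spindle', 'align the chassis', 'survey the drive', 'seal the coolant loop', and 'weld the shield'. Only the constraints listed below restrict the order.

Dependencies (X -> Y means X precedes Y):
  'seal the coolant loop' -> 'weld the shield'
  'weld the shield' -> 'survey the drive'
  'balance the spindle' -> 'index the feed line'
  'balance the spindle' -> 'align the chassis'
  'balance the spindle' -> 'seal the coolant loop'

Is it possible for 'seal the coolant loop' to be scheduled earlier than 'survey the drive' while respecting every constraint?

'seal the coolant loop' is actually forced before 'survey the drive' by the constraints, so certainly some valid ordering has 'seal the coolant loop' first.

Yes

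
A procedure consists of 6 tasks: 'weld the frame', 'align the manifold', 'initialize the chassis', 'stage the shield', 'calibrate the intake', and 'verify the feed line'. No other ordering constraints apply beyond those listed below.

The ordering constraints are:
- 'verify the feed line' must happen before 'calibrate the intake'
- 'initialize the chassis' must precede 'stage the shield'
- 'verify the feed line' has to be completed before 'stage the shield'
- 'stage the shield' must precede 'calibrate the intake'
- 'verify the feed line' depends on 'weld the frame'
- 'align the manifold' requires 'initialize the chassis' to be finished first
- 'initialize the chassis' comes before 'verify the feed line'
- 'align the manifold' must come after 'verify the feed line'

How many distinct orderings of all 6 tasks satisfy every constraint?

The tasks with no prerequisites are 'weld the frame', 'initialize the chassis'; any of them can be placed first.
Counting all ways to extend the partial order to a total order gives 6.

6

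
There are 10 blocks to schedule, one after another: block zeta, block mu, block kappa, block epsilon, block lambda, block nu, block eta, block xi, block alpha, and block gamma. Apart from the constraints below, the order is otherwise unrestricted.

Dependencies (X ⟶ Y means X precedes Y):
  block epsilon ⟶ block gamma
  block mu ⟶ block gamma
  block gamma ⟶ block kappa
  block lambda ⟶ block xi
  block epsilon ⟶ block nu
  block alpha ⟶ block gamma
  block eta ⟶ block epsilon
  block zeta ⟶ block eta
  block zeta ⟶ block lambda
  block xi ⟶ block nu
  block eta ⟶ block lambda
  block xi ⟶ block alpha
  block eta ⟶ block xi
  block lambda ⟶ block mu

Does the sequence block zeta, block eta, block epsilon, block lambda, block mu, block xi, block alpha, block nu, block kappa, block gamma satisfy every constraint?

In the proposed order, block kappa appears before block gamma.
But one of the constraints requires block gamma before block kappa, so this ordering violates it.

No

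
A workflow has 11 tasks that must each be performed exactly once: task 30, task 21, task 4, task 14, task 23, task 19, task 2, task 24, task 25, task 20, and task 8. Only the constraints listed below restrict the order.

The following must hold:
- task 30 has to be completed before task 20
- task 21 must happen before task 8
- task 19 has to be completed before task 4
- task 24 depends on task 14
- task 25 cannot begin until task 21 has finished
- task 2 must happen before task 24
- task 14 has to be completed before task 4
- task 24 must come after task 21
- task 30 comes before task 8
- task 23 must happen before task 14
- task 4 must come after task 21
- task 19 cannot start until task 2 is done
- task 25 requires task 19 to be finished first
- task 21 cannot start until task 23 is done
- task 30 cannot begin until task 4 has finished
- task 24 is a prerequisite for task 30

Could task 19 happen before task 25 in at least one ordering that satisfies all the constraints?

The constraints force task 19 before task 25, so yes — every valid ordering has task 19 earlier.

Yes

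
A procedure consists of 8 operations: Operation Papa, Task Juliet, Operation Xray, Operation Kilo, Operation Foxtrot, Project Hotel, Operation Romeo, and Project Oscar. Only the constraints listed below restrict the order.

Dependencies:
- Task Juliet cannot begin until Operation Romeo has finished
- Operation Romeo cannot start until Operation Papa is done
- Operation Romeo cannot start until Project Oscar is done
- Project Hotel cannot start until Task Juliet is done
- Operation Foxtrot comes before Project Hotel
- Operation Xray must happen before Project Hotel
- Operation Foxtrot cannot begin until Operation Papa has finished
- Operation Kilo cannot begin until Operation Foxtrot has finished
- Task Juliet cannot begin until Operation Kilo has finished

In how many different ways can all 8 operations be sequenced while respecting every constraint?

63

3 operations have no prerequisites (Operation Papa, Operation Xray, Project Oscar), so any of them could come first.
Enumerating by repeatedly choosing an available operation (one whose prerequisites are all placed) gives 63 distinct complete orderings.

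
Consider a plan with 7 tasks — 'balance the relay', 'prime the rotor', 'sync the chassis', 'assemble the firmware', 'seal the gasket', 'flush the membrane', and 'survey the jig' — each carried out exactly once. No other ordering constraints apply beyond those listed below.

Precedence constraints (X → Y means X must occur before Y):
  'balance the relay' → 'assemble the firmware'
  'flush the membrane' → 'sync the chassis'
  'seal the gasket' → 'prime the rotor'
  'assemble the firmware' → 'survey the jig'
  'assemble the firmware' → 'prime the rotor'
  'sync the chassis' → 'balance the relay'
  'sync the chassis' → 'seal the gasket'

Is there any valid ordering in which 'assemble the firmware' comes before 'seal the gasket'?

Yes

No chain of constraints runs from 'seal the gasket' to 'assemble the firmware', so 'seal the gasket' is not required to come first.
So a valid ordering placing 'assemble the firmware' earlier than 'seal the gasket' exists.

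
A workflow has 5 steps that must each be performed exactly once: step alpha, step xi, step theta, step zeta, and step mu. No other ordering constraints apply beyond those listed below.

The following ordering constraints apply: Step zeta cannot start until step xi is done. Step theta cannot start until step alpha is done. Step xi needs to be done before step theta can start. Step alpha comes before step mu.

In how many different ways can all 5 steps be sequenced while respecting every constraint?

2 steps have no prerequisites (step alpha, step xi), so any of them could come first.
Enumerating by repeatedly choosing an available step (one whose prerequisites are all placed) gives 16 distinct complete orderings.

16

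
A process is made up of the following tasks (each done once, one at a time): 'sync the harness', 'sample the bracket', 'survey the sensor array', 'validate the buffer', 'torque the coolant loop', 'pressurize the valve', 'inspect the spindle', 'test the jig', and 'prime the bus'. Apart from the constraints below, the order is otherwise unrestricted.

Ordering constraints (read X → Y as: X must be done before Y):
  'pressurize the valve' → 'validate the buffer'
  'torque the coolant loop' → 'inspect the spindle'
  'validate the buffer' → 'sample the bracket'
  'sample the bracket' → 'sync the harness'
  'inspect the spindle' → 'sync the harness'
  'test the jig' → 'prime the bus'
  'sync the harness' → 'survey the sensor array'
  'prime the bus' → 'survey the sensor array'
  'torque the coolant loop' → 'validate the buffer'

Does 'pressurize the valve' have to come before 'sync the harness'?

Yes

Following the dependencies: 'pressurize the valve' → 'validate the buffer' → 'sample the bracket' → 'sync the harness'.
That forces 'pressurize the valve' before 'sync the harness' in every valid schedule.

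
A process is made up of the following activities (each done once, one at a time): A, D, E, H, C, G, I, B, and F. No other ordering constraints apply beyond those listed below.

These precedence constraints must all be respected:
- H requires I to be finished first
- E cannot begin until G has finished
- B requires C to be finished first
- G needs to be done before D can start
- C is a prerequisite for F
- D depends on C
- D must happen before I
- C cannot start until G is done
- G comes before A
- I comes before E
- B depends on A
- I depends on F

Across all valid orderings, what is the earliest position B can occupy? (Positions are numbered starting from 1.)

4

Working backwards through the constraints from B, its full set of required predecessors is A, C, G — 3 of them.
With 3 mandatory predecessors, the earliest B can sit is position 3+1 = 4, and placing just those 3 first achieves it.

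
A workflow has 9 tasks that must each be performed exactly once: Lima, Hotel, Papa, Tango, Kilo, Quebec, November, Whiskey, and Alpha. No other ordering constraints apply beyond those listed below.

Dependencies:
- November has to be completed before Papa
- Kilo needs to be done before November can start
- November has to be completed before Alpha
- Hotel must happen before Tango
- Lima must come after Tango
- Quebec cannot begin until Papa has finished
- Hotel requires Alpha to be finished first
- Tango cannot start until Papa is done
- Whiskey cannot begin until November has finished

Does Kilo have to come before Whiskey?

Following the dependencies: Kilo → November → Whiskey.
That forces Kilo before Whiskey in every valid schedule.

Yes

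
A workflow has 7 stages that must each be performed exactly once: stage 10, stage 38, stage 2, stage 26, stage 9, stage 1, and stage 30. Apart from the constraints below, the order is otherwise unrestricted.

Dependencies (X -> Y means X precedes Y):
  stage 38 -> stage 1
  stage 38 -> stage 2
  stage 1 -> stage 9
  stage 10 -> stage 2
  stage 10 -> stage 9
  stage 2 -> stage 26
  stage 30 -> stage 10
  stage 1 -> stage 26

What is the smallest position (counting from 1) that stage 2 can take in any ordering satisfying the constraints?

4

Working backwards through the constraints from stage 2, its full set of required predecessors is stage 10, stage 38, stage 30 — 3 of them.
So at minimum 3 stages come before stage 2, putting stage 2 no earlier than position 4. That position is achievable by scheduling exactly those predecessors first.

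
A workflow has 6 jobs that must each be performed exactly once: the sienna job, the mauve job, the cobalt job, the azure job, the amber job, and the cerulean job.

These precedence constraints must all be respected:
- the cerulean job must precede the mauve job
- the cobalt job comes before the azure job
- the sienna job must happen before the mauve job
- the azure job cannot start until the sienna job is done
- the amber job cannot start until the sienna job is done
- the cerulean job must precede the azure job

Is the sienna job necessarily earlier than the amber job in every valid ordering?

Tracing the constraints gives a chain: the sienna job → the amber job.
That forces the sienna job before the amber job in every valid schedule.

Yes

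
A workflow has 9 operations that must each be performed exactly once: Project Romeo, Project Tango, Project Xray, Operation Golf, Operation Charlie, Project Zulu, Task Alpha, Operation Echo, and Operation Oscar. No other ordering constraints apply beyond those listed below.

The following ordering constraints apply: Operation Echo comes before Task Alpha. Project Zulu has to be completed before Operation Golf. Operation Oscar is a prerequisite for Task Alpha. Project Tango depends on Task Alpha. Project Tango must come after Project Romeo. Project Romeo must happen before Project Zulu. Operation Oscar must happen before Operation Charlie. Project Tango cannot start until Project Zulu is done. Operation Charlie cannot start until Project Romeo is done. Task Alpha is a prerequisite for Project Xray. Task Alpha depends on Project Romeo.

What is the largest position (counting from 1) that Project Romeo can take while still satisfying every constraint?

3

Following every chain forward from Project Romeo, the operations that must come later are Project Tango, Project Xray, Operation Golf, Operation Charlie, Project Zulu, Task Alpha — 6 of them.
With 6 mandatory successors out of 9 operations total, the latest slot for Project Romeo is 9−6 = 3, and it's reachable by doing all non-successors before Project Romeo.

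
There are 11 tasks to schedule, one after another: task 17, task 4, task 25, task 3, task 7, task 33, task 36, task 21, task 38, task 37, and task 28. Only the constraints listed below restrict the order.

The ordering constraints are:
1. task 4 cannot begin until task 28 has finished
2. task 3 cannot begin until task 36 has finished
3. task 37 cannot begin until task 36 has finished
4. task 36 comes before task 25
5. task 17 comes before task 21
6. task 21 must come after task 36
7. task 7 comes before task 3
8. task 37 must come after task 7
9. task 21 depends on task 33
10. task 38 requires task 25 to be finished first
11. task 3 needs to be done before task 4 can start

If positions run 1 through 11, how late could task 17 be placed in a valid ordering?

The only task forced after task 17 (directly or by a chain) is task 21.
With 1 mandatory successor out of 11 tasks total, the latest slot for task 17 is 11−1 = 10, and it's reachable by doing all non-successors before task 17.

10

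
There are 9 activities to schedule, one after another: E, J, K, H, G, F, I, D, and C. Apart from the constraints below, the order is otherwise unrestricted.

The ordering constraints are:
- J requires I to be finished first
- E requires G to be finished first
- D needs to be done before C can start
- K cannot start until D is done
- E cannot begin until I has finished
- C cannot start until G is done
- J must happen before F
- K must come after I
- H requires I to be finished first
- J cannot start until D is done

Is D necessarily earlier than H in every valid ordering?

No chain of constraints connects D to H in either direction.
There exist valid orderings with H before D, so D is not required to come first.

No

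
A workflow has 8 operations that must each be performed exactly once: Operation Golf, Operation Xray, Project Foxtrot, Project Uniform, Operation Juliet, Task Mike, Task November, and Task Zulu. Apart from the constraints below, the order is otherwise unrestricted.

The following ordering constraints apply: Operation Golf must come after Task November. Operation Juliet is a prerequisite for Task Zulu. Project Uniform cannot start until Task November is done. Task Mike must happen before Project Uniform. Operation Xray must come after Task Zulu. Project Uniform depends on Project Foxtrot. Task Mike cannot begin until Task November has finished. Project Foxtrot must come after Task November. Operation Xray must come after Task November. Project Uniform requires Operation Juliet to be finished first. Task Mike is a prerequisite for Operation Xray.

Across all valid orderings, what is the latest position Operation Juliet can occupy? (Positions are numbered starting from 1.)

Following every chain forward from Operation Juliet, the operations that must come later are Operation Xray, Project Uniform, Task Zulu — 3 of them.
So at least 3 operations follow Operation Juliet, putting Operation Juliet no later than position 5. That position is achievable by scheduling everything else first.

5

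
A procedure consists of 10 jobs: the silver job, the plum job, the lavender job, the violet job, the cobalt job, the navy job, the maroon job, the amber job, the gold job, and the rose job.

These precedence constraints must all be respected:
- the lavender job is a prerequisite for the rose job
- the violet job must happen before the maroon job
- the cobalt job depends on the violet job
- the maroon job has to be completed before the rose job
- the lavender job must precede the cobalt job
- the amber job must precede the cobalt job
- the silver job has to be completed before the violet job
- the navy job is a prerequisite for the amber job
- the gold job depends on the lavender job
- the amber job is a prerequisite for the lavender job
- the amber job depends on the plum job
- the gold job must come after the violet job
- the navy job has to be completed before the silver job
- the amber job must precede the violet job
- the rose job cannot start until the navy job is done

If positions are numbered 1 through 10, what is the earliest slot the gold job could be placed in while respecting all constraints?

7

Every job that must precede the gold job has to come before it. Tracing all chains that end at the gold job, those jobs are: the silver job, the plum job, the lavender job, the violet job, the navy job, the amber job — 6 in total.
So at minimum 6 jobs come before the gold job, putting the gold job no earlier than position 7. That position is achievable by scheduling exactly those predecessors first.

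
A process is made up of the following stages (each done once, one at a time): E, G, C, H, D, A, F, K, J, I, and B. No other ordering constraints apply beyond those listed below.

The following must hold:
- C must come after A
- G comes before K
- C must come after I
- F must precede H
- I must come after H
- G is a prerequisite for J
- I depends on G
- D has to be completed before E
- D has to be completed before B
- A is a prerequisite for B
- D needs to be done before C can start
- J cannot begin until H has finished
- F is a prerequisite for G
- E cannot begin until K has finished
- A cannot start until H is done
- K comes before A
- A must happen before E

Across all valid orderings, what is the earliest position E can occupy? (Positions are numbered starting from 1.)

7

The stages that are forced before E, directly or transitively, are G, H, D, A, F, K. That's 6 stages.
So at minimum 6 stages come before E, putting E no earlier than position 7. That position is achievable by scheduling exactly those predecessors first.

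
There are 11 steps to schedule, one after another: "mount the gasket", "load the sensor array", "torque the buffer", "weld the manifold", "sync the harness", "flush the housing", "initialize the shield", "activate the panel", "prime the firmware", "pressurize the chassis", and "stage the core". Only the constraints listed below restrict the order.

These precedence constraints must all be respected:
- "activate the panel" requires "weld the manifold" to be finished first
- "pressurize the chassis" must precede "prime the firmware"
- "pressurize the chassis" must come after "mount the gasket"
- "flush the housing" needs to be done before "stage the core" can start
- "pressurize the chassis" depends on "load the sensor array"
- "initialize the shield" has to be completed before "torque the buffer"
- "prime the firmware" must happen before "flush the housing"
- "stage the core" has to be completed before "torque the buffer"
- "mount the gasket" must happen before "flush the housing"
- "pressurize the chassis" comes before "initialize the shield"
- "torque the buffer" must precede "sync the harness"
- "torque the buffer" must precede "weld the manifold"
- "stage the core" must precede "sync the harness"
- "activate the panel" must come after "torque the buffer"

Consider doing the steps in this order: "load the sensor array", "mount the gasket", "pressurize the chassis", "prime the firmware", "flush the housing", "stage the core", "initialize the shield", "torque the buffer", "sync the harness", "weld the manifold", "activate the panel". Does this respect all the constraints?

Going through the constraints one by one, each required predecessor appears earlier in the sequence than its dependent — e.g. "pressurize the chassis" (position 3) is before "initialize the shield" (position 7), as required.

Yes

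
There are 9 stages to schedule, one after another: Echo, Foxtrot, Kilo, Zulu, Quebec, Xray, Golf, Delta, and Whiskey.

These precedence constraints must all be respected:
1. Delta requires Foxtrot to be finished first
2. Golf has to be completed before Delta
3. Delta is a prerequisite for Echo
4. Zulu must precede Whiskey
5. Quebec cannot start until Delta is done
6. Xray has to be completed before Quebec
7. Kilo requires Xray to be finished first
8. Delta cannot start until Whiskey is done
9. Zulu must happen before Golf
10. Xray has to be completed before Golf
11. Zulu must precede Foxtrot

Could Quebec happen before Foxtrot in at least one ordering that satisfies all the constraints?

The constraints give a chain Foxtrot → Delta → Quebec, which forces Foxtrot before Quebec.
So no valid ordering can have Quebec before Foxtrot.

No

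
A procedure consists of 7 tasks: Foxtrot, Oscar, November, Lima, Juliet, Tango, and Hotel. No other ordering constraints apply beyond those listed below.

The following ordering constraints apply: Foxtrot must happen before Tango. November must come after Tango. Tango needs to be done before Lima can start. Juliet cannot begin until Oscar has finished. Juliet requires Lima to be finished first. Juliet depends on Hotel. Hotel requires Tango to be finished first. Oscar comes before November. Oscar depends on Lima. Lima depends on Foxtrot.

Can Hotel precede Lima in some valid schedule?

Nothing in the constraints forces Lima before Hotel — there is no chain from Lima to Hotel.
That means at least one valid schedule has Hotel before Lima.

Yes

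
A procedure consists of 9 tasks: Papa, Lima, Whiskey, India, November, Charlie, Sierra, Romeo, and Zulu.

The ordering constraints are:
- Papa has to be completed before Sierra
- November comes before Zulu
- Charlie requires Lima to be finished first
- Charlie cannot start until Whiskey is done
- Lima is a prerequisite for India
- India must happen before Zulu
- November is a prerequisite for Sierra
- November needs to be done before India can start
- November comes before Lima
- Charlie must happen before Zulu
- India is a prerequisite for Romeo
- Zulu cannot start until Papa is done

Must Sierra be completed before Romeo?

No chain of constraints connects Sierra to Romeo in either direction.
There exist valid orderings with Romeo before Sierra, so Sierra is not required to come first.

No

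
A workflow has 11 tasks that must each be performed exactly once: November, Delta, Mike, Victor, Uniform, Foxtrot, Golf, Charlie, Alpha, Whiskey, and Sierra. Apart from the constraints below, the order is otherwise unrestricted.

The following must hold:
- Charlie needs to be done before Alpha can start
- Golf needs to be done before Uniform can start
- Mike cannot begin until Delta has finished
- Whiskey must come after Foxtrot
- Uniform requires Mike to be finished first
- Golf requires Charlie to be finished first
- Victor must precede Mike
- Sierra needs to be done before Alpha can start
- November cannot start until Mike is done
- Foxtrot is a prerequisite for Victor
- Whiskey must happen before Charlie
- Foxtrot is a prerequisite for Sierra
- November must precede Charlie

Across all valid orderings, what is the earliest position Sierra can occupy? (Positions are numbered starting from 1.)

2

The only task forced before Sierra (directly or transitively) is Foxtrot.
With 1 mandatory predecessor, the earliest Sierra can sit is position 1+1 = 2, and placing just that one first achieves it.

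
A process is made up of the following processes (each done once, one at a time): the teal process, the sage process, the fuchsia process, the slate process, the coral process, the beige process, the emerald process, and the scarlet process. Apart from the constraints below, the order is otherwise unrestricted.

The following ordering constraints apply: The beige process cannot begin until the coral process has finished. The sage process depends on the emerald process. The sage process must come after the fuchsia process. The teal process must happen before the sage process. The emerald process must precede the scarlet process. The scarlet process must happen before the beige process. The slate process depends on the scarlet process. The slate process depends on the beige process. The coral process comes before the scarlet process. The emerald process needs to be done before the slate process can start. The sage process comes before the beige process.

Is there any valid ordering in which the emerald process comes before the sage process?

Yes

Every valid ordering already has the emerald process before the sage process (the constraints require it), so in particular at least one does.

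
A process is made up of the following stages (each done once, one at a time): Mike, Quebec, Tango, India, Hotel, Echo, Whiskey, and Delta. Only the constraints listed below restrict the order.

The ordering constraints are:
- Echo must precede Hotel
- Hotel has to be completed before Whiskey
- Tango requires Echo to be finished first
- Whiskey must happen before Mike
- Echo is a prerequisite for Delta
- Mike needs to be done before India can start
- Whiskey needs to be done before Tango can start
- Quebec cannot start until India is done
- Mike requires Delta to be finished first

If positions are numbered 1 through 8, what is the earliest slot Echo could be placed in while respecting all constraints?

1

No constraint forces any other stage before Echo, so it can be placed first.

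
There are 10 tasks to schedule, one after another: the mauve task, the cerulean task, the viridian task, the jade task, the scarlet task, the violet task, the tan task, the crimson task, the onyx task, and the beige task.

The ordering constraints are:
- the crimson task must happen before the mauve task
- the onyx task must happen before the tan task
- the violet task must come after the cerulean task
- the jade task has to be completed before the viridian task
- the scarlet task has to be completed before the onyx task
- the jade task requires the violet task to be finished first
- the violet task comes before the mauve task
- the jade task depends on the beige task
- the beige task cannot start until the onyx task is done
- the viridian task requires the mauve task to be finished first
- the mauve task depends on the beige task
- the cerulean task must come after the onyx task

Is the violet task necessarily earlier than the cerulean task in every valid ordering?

No

There is a chain the cerulean task → the violet task, which puts the cerulean task before the violet task.
So the violet task does not have to come before the cerulean task — it cannot.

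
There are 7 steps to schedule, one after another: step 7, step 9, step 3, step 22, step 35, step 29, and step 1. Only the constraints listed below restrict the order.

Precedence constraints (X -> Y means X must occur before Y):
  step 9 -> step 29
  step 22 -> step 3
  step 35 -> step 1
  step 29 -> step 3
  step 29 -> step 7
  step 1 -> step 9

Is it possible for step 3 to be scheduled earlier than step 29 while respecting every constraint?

No

The constraints give a chain step 29 → step 3, which forces step 29 before step 3.
Hence step 3 can never be scheduled before step 29.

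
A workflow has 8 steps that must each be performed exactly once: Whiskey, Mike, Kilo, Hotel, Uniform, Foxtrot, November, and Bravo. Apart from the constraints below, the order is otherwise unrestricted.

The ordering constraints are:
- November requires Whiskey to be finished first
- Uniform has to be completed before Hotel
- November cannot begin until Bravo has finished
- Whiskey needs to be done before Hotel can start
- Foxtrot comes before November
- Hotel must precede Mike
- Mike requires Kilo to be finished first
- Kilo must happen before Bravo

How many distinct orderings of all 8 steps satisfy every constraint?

The steps with no prerequisites are Whiskey, Kilo, Uniform, Foxtrot; any of them can be placed first.
Counting all ways to extend the partial order to a total order gives 388.

388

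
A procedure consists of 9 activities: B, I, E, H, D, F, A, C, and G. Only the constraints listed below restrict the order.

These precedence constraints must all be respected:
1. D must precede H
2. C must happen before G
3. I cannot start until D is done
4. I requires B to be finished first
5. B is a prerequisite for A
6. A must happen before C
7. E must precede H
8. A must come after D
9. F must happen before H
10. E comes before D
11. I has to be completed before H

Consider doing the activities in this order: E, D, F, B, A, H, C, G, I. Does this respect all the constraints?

No

Here I comes after H.
But one of the constraints requires I before H, so this ordering violates it.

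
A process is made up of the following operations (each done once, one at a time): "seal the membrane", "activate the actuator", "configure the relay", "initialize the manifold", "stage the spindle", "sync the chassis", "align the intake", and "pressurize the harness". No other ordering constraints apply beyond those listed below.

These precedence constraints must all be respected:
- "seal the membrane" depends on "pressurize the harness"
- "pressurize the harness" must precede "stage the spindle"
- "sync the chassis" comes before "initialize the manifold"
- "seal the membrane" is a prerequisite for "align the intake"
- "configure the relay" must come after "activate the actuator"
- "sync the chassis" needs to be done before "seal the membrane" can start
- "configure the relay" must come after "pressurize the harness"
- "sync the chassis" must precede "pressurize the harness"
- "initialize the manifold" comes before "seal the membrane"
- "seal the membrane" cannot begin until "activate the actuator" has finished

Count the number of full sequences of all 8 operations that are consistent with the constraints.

133

The operations with no prerequisites are "activate the actuator", "sync the chassis"; any of them can be placed first.
Enumerating by repeatedly choosing an available operation (one whose prerequisites are all placed) gives 133 distinct complete orderings.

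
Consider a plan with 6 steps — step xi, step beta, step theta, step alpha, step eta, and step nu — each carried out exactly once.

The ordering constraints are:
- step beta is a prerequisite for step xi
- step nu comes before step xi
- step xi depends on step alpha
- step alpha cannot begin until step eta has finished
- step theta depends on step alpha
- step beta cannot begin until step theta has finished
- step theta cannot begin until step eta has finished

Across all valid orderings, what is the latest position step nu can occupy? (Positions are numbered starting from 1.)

The only step forced after step nu (directly or by a chain) is step xi.
With 1 mandatory successor out of 6 steps total, the latest slot for step nu is 6−1 = 5, and it's reachable by doing all non-successors before step nu.

5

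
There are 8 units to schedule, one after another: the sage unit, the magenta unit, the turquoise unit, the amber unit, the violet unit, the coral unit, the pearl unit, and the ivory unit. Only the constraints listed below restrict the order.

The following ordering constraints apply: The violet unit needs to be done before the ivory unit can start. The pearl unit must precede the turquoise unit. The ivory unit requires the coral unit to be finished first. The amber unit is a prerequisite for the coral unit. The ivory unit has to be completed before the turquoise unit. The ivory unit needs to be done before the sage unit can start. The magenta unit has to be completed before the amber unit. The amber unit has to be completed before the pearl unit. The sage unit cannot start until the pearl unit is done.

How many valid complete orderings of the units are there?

28

2 units have no prerequisites (the magenta unit, the violet unit), so any of them could come first.
Counting all ways to extend the partial order to a total order gives 28.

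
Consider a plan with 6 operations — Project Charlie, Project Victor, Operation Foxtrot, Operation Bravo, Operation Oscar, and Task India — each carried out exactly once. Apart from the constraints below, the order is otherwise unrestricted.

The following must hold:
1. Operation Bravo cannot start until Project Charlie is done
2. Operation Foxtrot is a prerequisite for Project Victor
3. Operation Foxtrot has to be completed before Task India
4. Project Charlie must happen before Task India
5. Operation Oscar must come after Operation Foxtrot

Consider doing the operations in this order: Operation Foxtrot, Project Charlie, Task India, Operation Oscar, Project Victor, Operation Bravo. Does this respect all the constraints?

Yes

Every stated constraint is respected: Operation Foxtrot sits at position 1, ahead of Project Victor at position 5, and each of the other listed pairs likewise has the predecessor earlier in the sequence.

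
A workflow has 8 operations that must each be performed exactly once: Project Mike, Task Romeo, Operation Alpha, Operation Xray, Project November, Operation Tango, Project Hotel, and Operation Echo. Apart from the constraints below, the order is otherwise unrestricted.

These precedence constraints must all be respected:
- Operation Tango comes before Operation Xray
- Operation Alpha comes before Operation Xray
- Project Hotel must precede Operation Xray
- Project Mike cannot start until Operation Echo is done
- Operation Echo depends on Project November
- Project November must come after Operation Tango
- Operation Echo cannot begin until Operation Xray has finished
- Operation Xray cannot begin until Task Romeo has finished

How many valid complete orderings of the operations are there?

84

The operations with no prerequisites are Task Romeo, Operation Alpha, Operation Tango, Project Hotel; any of them can be placed first.
Enumerating by repeatedly choosing an available operation (one whose prerequisites are all placed) gives 84 distinct complete orderings.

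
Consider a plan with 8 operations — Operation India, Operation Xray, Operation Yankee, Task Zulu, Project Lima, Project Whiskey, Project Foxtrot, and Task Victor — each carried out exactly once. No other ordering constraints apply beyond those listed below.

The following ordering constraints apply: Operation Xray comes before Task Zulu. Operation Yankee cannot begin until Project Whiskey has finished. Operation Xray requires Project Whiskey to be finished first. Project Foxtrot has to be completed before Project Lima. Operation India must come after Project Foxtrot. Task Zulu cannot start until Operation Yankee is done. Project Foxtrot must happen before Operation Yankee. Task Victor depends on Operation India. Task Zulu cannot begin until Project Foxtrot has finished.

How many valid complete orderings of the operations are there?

360

2 operations have no prerequisites (Project Whiskey, Project Foxtrot), so any of them could come first.
Enumerating by repeatedly choosing an available operation (one whose prerequisites are all placed) gives 360 distinct complete orderings.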